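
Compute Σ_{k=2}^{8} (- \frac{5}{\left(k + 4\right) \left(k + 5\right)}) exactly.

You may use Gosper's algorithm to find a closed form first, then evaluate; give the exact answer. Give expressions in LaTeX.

Σ = -35/78

t_(k+1)/t_k = (k + 4)/(k + 6).
Normal form (A,B,C) = (k + 4, k + 6, 1).
Solve (k + 4)·f(k+1) − (k + 5)·f(k) = 1.
Degrees (1,1,0) ⇒ d ≤ 1.
Solving with deg f ≤ 1: f(k) = k/4.
So s_k = (B(k−1)f/C)·t_k = (k*(k + 5)/4)·t_k = -5*k/(4*k + 16).
Verify: -5/(k**2 + 9*k + 20) matches t_k.
Evaluate s at k=9 and k=2: -45/52 and -5/12; difference -35/78.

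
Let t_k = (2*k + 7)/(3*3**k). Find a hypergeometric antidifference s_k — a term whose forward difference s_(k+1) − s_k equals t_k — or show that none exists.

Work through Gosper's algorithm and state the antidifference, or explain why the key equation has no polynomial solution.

The ratio is (2*k + 9)/(3*(2*k + 7)).
So A=1/3 and B=1, with C=k + 7/2.
f must satisfy (1/3)·f(k+1) − (1)·f(k) = k + 7/2.
Degrees (0,0,1) ⇒ d ≤ 1.
A polynomial solution: f(k) = -3*(k + 4)/2.
So s_k = (B(k−1)f/C)·t_k = (-3*(k + 4)/(2*k + 7))·t_k = (-k - 4)/3**k.
Check: Δs_k = (2*k + 7)/(3*3**k). ✓

s_k = (-k - 4)/3**k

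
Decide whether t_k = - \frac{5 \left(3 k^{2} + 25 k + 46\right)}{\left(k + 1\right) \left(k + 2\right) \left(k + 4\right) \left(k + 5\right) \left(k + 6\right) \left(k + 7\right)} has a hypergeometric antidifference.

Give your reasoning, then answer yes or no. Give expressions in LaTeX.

r(k) = (k + 1)*(k + 4)*(25*k + 3*(k + 1)**2 + 71)/((k + 3)*(k + 8)*(3*k**2 + 25*k + 46)) after simplifying.
Take A(k)=k + 1, B(k)=k + 8, C(k)=k**3 + 34*k**2/3 + 121*k/3 + 46.
Need (k + 1)·f(k+1) − (k + 7)·f(k) = k**3 + 34*k**2/3 + 121*k/3 + 46.
deg f ≤ 6 (via 1,1,3).
Solve for f: f(k) = k*(k + 2)*(k + 3)*(k + 5)*(k**2 + 11*k + 34)/72 (degree 6 ≤ 6).
Then R = B(k−1)f/C = k*(k + 2)*(k + 5)*(k + 7)*(k**2 + 11*k + 34)/(24*(3*k**2 + 25*k + 46)), so s_k = R(k)·t_k = 5*k*(-k**2 - 11*k - 34)/(24*(k**3 + 11*k**2 + 34*k + 24)).
s_(k+1) − s_k = 5*(-3*k**2 - 25*k - 46)/(k**6 + 25*k**5 + 247*k**4 + 1219*k**3 + 3112*k**2 + 3796*k + 1680) = t_k.

Yes. s_k = \frac{5 k \left(- k^{2} - 11 k - 34\right)}{24 \left(k^{3} + 11 k^{2} + 34 k + 24\right)}.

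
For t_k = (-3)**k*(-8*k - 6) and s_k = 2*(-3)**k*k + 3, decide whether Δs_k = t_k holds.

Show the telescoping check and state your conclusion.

valid; difference matches t_k

s_(k+1) = -6*(-3)**k*(k + 1) + 3
s_(k+1) − s_k = (-3)**k*(-8*k - 6)
(s_(k+1) − s_k) − t_k = 0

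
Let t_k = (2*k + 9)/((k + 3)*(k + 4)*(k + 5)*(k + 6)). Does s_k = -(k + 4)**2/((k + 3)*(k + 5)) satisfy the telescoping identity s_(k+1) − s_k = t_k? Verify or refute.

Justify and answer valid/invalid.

s_(k+1) = -(k + 5)**2/((k + 4)*(k + 6))
s_(k+1) − s_k = (2*k + 9)/(k**4 + 18*k**3 + 119*k**2 + 342*k + 360)
(s_(k+1) − s_k) − t_k = 0

Valid — Δs_k = t_k.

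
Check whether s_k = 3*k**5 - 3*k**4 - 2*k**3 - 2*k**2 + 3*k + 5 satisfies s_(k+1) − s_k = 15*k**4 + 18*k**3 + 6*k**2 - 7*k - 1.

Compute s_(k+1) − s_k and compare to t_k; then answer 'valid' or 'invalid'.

s_(k+1) = 3*k**5 + 12*k**4 + 16*k**3 + 4*k**2 - 4*k + 4
s_(k+1) − s_k = 15*k**4 + 18*k**3 + 6*k**2 - 7*k - 1
(s_(k+1) − s_k) − t_k = 0

Valid — Δs_k = t_k.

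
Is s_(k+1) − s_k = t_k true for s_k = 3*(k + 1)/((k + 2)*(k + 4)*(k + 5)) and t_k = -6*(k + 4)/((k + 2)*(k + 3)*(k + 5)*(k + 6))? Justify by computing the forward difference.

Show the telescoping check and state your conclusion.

s_(k+1) = 3*(k + 2)/((k + 3)*(k + 5)*(k + 6))
s_(k+1) − s_k = 3*(-2*k**2 - 7*k - 2)/(k**5 + 20*k**4 + 155*k**3 + 580*k**2 + 1044*k + 720)
(s_(k+1) − s_k) − t_k = 9*(3*k + 10)/(k**5 + 20*k**4 + 155*k**3 + 580*k**2 + 1044*k + 720)

Invalid: residual 9*(3*k + 10)/(k**5 + 20*k**4 + 155*k**3 + 580*k**2 + 1044*k + 720) ≠ 0.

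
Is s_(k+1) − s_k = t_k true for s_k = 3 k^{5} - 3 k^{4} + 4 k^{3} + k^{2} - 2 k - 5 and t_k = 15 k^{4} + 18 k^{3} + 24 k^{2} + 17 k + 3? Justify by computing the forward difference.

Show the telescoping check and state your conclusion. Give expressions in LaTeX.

s_(k+1) = 3*k**5 + 12*k**4 + 22*k**3 + 25*k**2 + 15*k - 2
s_(k+1) − s_k = 15*k**4 + 18*k**3 + 24*k**2 + 17*k + 3
(s_(k+1) − s_k) − t_k = 0

valid (s_(k+1) − s_k reduces to t_k)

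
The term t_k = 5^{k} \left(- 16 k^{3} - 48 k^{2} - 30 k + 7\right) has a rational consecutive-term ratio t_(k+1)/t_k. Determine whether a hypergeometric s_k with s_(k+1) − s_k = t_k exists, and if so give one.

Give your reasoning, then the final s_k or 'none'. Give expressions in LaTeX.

The ratio is 5*(16*k**3 + 96*k**2 + 174*k + 87)/(16*k**3 + 48*k**2 + 30*k - 7).
Normal form (A,B,C) = (5, 1, k**3 + 3*k**2 + 15*k/8 - 7/16).
Solve (5)·f(k+1) − (1)·f(k) = k**3 + 3*k**2 + 15*k/8 - 7/16.
Bound: deg f ≤ 3.
Solving with deg f ≤ 3: f(k) = (4*k**3 - 3*k**2 - 3)/16.
Then R = B(k−1)f/C = (4*k**3 - 3*k**2 - 3)/(16*k**3 + 48*k**2 + 30*k - 7), so s_k = R(k)·t_k = 5**k*(-4*k**3 + 3*k**2 + 3).
s_(k+1) − s_k = 5**k*(-16*k**3 - 48*k**2 - 30*k + 7) = t_k.

s_k = 5^{k} \left(- 4 k^{3} + 3 k^{2} + 3\right)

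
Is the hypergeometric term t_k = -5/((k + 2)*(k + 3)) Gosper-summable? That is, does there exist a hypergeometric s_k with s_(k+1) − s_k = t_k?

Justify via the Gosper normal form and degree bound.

Yes. s_k = -5*k/(2*k + 4).

Ratio r(k) = (k + 2)/(k + 4).
So A=k + 2 and B=k + 4, with C=1.
Key eq: (k + 2)·f(k+1) = (k + 3)·f(k) + (1).
Bound: deg f ≤ 1.
Solving with deg f ≤ 1: f(k) = k/2.
Get s_k = R·t_k = -5*k/(2*k + 4) with R(k) = B(k−1)f(k)/C(k) = k*(k + 3)/2.
Verify: -5/(k**2 + 5*k + 6) matches t_k.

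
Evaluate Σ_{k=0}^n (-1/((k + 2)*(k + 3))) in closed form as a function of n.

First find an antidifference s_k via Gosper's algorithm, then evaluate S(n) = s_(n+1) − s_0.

S(n) = (-n - 1)/(2*(n + 3))

Ratio r(k) = (k + 2)/(k + 4).
Normal form (A,B,C) = (k + 2, k + 4, 1).
f must satisfy (k + 2)·f(k+1) − (k + 3)·f(k) = 1.
deg f ≤ 1 (via 1,1,0).
Coefficient equations give f(k) = k/2.
Then R = B(k−1)f/C = k*(k + 3)/2, so s_k = R(k)·t_k = -k/(2*k + 4).
Check: Δs_k = -1/(k**2 + 5*k + 6). ✓
Evaluate: s_(n+1) = (-n - 1)/(2*(n + 3)); subtract s_(0) = 0 ⇒ S(n) = (-n - 1)/(2*(n + 3)).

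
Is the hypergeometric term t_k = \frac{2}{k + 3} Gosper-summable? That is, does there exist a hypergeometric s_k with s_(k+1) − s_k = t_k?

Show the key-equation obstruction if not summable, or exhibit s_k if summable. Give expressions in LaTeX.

No — key equation has no polynomial f.

r(k) = (k + 3)/(k + 4) after simplifying.
Factor: A=k + 3; B=k + 4; C=1.
f must satisfy (k + 3)·f(k+1) − (k + 3)·f(k) = 1.
deg f ≤ 0 (via 1,1,0).
f = c0 ⇒ A·f(k+1) − B(k−1)·f(k) − C = -1. The system {-1 = 0} is inconsistent; no antidifference.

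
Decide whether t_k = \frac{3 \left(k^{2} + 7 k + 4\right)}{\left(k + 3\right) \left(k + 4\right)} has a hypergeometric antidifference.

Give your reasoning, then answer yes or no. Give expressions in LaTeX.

Step 1: r(k) = (k + 3)*(7*k + (k + 1)**2 + 11)/((k + 5)*(k**2 + 7*k + 4)).
So A=k + 3 and B=k + 5, with C=k**2 + 7*k + 4.
f must satisfy (k + 3)·f(k+1) − (k + 4)·f(k) = k**2 + 7*k + 4.
deg f ≤ 2 (via 1,1,2).
Solving with deg f ≤ 2: f(k) = k*(3*k + 1)/3.
So s_k = (B(k−1)f/C)·t_k = (k*(k + 4)*(3*k + 1)/(3*(k**2 + 7*k + 4)))·t_k = k*(3*k + 1)/(k + 3).
Δs = 3*(k**2 + 7*k + 4)/(k**2 + 7*k + 12), as required.

Yes. s_k = \frac{k \left(3 k + 1\right)}{k + 3}.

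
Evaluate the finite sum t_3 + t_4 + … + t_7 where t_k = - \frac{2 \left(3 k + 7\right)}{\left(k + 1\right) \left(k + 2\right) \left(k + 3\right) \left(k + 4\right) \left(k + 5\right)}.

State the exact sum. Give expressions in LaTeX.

Σ = -85/8316

Step 1: r(k) = (k + 1)*(3*k + 10)/((k + 6)*(3*k + 7)).
Take A(k)=k + 1, B(k)=k + 6, C(k)=k + 7/3.
Need (k + 1)·f(k+1) − (k + 5)·f(k) = k + 7/3.
From deg A=1, deg B=1, deg C=1: d=4.
Match coefficients ⇒ f(k) = k*(k + 2)*(k**2 + 8*k + 19)/36.
So s_k = (B(k−1)f/C)·t_k = (k*(k + 2)*(k + 5)*(k**2 + 8*k + 19)/(12*(3*k + 7)))·t_k = k*(-k**2 - 8*k - 19)/(6*(k**3 + 8*k**2 + 19*k + 12)).
Check: Δs_k = 2*(-3*k - 7)/(k**5 + 15*k**4 + 85*k**3 + 225*k**2 + 274*k + 120). ✓
Evaluate s at k=8 and k=3: -49/297 and -13/84; difference -85/8316.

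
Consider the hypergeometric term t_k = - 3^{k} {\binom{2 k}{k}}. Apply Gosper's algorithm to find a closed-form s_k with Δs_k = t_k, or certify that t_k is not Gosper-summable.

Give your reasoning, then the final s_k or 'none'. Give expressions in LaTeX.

none — t_k is not Gosper-summable

Ratio r(k) = 6*(2*k + 1)/(k + 1).
So A=12*k + 6 and B=k + 1, with C=1.
Solve (12*k + 6)·f(k+1) − (k)·f(k) = 1.
From deg A=1, deg B=1, deg C=0: d=-1.
d = -1 < 0 ⇒ no nonzero polynomial f; not summable.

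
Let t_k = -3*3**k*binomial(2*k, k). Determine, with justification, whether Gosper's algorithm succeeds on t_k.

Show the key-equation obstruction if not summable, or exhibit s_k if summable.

Ratio r(k) = 6*(2*k + 1)/(k + 1).
Gosper form: A/B · C(k+1)/C(k) with A=12*k + 6, B=k + 1, C=1.
Solve (12*k + 6)·f(k+1) − (k)·f(k) = 1.
deg f ≤ -1 (via 1,1,0).
deg f ≤ -1 is impossible — no certificate.

No; the degree bound rules out any f.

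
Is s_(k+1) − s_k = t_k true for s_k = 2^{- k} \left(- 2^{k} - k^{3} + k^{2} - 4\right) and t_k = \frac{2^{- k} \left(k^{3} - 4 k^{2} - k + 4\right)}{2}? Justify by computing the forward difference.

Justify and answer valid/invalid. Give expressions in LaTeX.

s_(k+1) = (-2*2**k - (k + 1)**3 + (k + 1)**2 - 4)/(2*2**k)
s_(k+1) − s_k = (k**3 - 4*k**2 - k + 4)/(2*2**k)
(s_(k+1) − s_k) − t_k = 0

valid (s_(k+1) − s_k reduces to t_k)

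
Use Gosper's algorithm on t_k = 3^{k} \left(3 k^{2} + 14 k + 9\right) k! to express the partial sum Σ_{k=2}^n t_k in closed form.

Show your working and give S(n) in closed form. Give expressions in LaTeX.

Step 1: r(k) = 3*(3*k**3 + 23*k**2 + 46*k + 26)/(3*k**2 + 14*k + 9).
A = 3*k + 3, B = 1, C = k**2 + 14*k/3 + 3.
f must satisfy (3*k + 3)·f(k+1) − (1)·f(k) = k**2 + 14*k/3 + 3.
Degrees (1,0,2) ⇒ d ≤ 1.
Solving with deg f ≤ 1: f(k) = (k + 3)/3.
R(k) = B(k−1)·f(k)/C(k) = (k + 3)/(3*k**2 + 14*k + 9); s_k = R·t_k = 3**k*(k + 3)*factorial(k).
Δs = 3**k*(3*k**2 + 14*k + 9)*factorial(k), as required.
s_(n+1) = 3**(n + 1)*(n + 4)*factorial(n + 1) and s_(2) = 90, so S(n) = 3*3**n*n**2*factorial(n) + 15*3**n*n*factorial(n) + 12*3**n*factorial(n) - 90.

S(n) = 3 \cdot 3^{n} n^{2} n! + 15 \cdot 3^{n} n n! + 12 \cdot 3^{n} n! - 90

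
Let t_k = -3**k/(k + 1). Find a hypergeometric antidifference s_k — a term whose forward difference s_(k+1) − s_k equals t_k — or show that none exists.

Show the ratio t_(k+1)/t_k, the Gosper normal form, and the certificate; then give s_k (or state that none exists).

Step 1: r(k) = 3*(k + 1)/(k + 2).
So A=3*k + 3 and B=k + 2, with C=1.
Key eq: (3*k + 3)·f(k+1) = (k + 1)·f(k) + (1).
Degrees (1,1,0) ⇒ d ≤ -1.
deg f ≤ -1 is impossible — no certificate.

none — t_k is not Gosper-summable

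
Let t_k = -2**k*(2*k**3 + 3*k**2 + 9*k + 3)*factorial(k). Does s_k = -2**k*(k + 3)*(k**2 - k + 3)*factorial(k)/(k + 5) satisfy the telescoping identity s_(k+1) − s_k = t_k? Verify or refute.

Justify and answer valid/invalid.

s_(k+1) = -2**(k + 1)*(k + 4)*(k**2 + k + 3)*factorial(k + 1)/(k + 6)
s_(k+1) − s_k = -2**k*(2*k**5 + 21*k**4 + 76*k**3 + 146*k**2 + 205*k + 66)*factorial(k)/((k + 5)*(k + 6))
(s_(k+1) − s_k) − t_k = 2**(k + 1)*(2*k**4 + 13*k**3 + 23*k**2 + 49*k + 12)*factorial(k)/((k + 5)*(k + 6))

Invalid: residual 2**(k + 1)*(2*k**4 + 13*k**3 + 23*k**2 + 49*k + 12)*factorial(k)/((k + 5)*(k + 6)) ≠ 0.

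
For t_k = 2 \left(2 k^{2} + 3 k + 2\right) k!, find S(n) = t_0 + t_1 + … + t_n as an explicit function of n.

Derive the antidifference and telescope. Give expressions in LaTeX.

r(k) = (k + 1)*(3*k + 2*(k + 1)**2 + 5)/(2*k**2 + 3*k + 2) after simplifying.
A = k + 1, B = 1, C = k**2 + 3*k/2 + 1.
Solve (k + 1)·f(k+1) − (1)·f(k) = k**2 + 3*k/2 + 1.
Degrees (1,0,2) ⇒ d ≤ 1.
Match coefficients ⇒ f(k) = (2*k + 1)/2.
Certificate R = B(k−1)f/C = (2*k + 1)/(2*k**2 + 3*k + 2) gives s_k = 2*(2*k + 1)*factorial(k).
Verify: 2*(2*k**2 + 3*k + 2)*factorial(k) matches t_k.
Telescope: S(n) = s_(n+1) − s_(0) = 2*(2*n + 3)*factorial(n + 1) − (2) = 4*n**2*factorial(n) + 10*n*factorial(n) + 6*factorial(n) - 2.

S(n) = 4 n^{2} n! + 10 n n! + 6 n! - 2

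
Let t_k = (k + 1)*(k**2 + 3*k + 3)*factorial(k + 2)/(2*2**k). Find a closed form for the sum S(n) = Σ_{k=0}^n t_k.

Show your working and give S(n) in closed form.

S(n) = (12*2**n + n**5*factorial(n) + 9*n**4*factorial(n) + 28*n**3*factorial(n) + 33*n**2*factorial(n) + 7*n*factorial(n) - 6*factorial(n))/(2*2**n)

Step 1: r(k) = (k + 2)*(k + 3)*(3*k + (k + 1)**2 + 6)/(2*(k + 1)*(k**2 + 3*k + 3)).
Take A(k)=k/2 + 3/2, B(k)=1, C(k)=k**3 + 4*k**2 + 6*k + 3.
Need (k/2 + 3/2)·f(k+1) − (1)·f(k) = k**3 + 4*k**2 + 6*k + 3.
Degrees (1,0,3) ⇒ d ≤ 2.
Solve for f: f(k) = 2*(k**2 + k - 3) (degree 2 ≤ 2).
Get s_k = R·t_k = (k**2 + k - 3)*factorial(k + 2)/2**k with R(k) = B(k−1)f(k)/C(k) = 2*(k**2 + k - 3)/((k + 1)*(k**2 + 3*k + 3)).
Δs = (k + 1)*(k**2 + 3*k + 3)*factorial(k + 2)/(2*2**k), as required.
Telescope: S(n) = s_(n+1) − s_(0) = 2**(-n - 1)*(n**2 + 3*n - 1)*factorial(n + 3) − (-6) = (12*2**n + n**5*factorial(n) + 9*n**4*factorial(n) + 28*n**3*factorial(n) + 33*n**2*factorial(n) + 7*n*factorial(n) - 6*factorial(n))/(2*2**n).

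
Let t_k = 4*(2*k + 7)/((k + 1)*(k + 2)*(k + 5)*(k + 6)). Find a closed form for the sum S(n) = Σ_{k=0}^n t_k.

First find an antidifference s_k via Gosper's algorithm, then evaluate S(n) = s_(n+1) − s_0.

S(n) = 4*(n**2 + 8*n + 7)/(5*(n**2 + 8*n + 12))

Ratio r(k) = (k + 1)*(k + 5)*(2*k + 9)/((k + 3)*(k + 7)*(2*k + 7)).
Factor: A=k + 1; B=k + 7; C=k**3 + 21*k**2/2 + 73*k/2 + 42.
Need (k + 1)·f(k+1) − (k + 6)·f(k) = k**3 + 21*k**2/2 + 73*k/2 + 42.
From deg A=1, deg B=1, deg C=3: d=5.
Solve for f: f(k) = k*(k + 2)*(k + 3)*(k + 4)*(k + 6)/10 (degree 5 ≤ 5).
So s_k = (B(k−1)f/C)·t_k = (k*(k + 2)*(k + 6)**2/(5*(2*k + 7)))·t_k = 4*k*(k + 6)/(5*(k**2 + 6*k + 5)).
Check: Δs_k = 4*(2*k + 7)/(k**4 + 14*k**3 + 65*k**2 + 112*k + 60). ✓
Evaluate: s_(n+1) = 4*(n**2 + 8*n + 7)/(5*(n**2 + 8*n + 12)); subtract s_(0) = 0 ⇒ S(n) = 4*(n**2 + 8*n + 7)/(5*(n**2 + 8*n + 12)).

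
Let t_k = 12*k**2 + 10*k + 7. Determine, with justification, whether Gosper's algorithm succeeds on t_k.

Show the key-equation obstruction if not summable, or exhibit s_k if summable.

Yes. s_k = k*(4*k**2 - k + 4).

The ratio is (12*k**2 + 34*k + 29)/(12*k**2 + 10*k + 7).
Gosper form: A/B · C(k+1)/C(k) with A=1, B=1, C=k**2 + 5*k/6 + 7/12.
f must satisfy (1)·f(k+1) − (1)·f(k) = k**2 + 5*k/6 + 7/12.
Bound: deg f ≤ 3.
A polynomial solution: f(k) = k*(4*k**2 - k + 4)/12.
Then R = B(k−1)f/C = k*(4*k**2 - k + 4)/(12*k**2 + 10*k + 7), so s_k = R(k)·t_k = k*(4*k**2 - k + 4).
s_(k+1) − s_k = 12*k**2 + 10*k + 7 = t_k.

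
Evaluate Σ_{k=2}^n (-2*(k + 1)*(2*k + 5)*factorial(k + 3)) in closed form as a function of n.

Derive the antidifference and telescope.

S(n) = -4*n*factorial(n + 4) - 2*factorial(n + 4) + 720

Compute t_(k+1)/t_k: get (k + 2)*(k + 4)*(2*k + 7)/((k + 1)*(2*k + 5)).
Gosper form: A/B · C(k+1)/C(k) with A=k + 4, B=1, C=k**2 + 7*k/2 + 5/2.
f must satisfy (k + 4)·f(k+1) − (1)·f(k) = k**2 + 7*k/2 + 5/2.
d = 1 from the (1,0,2) case.
Coefficient equations give f(k) = (2*k - 1)/2.
So s_k = (B(k−1)f/C)·t_k = ((2*k - 1)/((k + 1)*(2*k + 5)))·t_k = -2*(2*k - 1)*factorial(k + 3).
Verify: -2*(k + 1)*(2*k + 5)*factorial(k + 3) matches t_k.
Evaluate: s_(n+1) = -2*(2*n + 1)*factorial(n + 4); subtract s_(2) = -720 ⇒ S(n) = -4*n*factorial(n + 4) - 2*factorial(n + 4) + 720.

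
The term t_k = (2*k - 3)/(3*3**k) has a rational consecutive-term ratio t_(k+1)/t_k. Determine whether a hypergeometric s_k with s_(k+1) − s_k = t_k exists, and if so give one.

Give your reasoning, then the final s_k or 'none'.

r(k) = (2*k - 1)/(3*(2*k - 3)) after simplifying.
Factor: A=1/3; B=1; C=k - 3/2.
Key eq: (1/3)·f(k+1) = (1)·f(k) + (k - 3/2).
Bound: deg f ≤ 1.
Solve for f: f(k) = -3*(k - 1)/2 (degree 1 ≤ 1).
Get s_k = R·t_k = (1 - k)/3**k with R(k) = B(k−1)f(k)/C(k) = -3*(k - 1)/(2*k - 3).
Δs = (2*k - 3)/(3*3**k), as required.

s_k = (1 - k)/3**k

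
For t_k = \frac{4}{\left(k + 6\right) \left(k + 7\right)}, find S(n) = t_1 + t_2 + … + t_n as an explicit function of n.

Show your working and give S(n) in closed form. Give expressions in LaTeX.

S(n) = \frac{4 n}{7 \left(n + 7\right)}

The ratio is (k + 6)/(k + 8).
Gosper form: A/B · C(k+1)/C(k) with A=k + 6, B=k + 8, C=1.
Key eq: (k + 6)·f(k+1) = (k + 7)·f(k) + (1).
d = 1 from the (1,1,0) case.
A polynomial solution: f(k) = k/6.
So s_k = (B(k−1)f/C)·t_k = (k*(k + 7)/6)·t_k = 2*k/(3*(k + 6)).
Verify: 4/(k**2 + 13*k + 42) matches t_k.
s_(n+1) = 2*(n + 1)/(3*(n + 7)) and s_(1) = 2/21, so S(n) = 4*n/(7*(n + 7)).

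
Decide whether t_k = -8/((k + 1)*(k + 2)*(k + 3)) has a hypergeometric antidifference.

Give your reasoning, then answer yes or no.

Yes. s_k = 2*k*(-k - 3)/((k + 1)*(k + 2)).

The ratio is (k + 1)/(k + 4).
Gosper form: A/B · C(k+1)/C(k) with A=k + 1, B=k + 4, C=1.
Solve (k + 1)·f(k+1) − (k + 3)·f(k) = 1.
deg f ≤ 2 (via 1,1,0).
Coefficient equations give f(k) = k*(k + 3)/4.
So s_k = (B(k−1)f/C)·t_k = (k*(k + 3)**2/4)·t_k = 2*k*(-k - 3)/((k + 1)*(k + 2)).
s_(k+1) − s_k = -8/(k**3 + 6*k**2 + 11*k + 6) = t_k.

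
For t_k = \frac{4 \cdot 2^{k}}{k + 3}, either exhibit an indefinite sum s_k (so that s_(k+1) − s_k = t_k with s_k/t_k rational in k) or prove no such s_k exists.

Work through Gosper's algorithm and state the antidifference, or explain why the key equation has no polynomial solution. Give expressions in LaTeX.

none — t_k is not Gosper-summable

Step 1: r(k) = 2*(k + 3)/(k + 4).
Gosper form: A/B · C(k+1)/C(k) with A=2*k + 6, B=k + 4, C=1.
f must satisfy (2*k + 6)·f(k+1) − (k + 3)·f(k) = 1.
Bound: deg f ≤ -1.
deg f ≤ -1 is impossible — no certificate.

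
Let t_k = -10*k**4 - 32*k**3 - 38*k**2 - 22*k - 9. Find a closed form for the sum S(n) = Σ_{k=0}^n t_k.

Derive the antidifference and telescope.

The ratio is (10*k**4 + 72*k**3 + 194*k**2 + 234*k + 111)/(10*k**4 + 32*k**3 + 38*k**2 + 22*k + 9).
Take A(k)=1, B(k)=1, C(k)=k**4 + 16*k**3/5 + 19*k**2/5 + 11*k/5 + 9/10.
Solve (1)·f(k+1) − (1)·f(k) = k**4 + 16*k**3/5 + 19*k**2/5 + 11*k/5 + 9/10.
From deg A=0, deg B=0, deg C=4: d=5.
Coefficient equations give f(k) = k*(2*k**4 + 3*k**3 + 4)/10.
Certificate R = B(k−1)f/C = k*(2*k**4 + 3*k**3 + 4)/(10*k**4 + 32*k**3 + 38*k**2 + 22*k + 9) gives s_k = k*(-2*k**4 - 3*k**3 - 4).
s_(k+1) − s_k = -10*k**4 - 32*k**3 - 38*k**2 - 22*k - 9 = t_k.
Σ_(k=0)^n t_k = s_(n+1) − s_(0) = (-2*n**5 - 13*n**4 - 32*n**3 - 38*n**2 - 26*n - 9) − (0), i.e. -2*n**5 - 13*n**4 - 32*n**3 - 38*n**2 - 26*n - 9.

S(n) = -2*n**5 - 13*n**4 - 32*n**3 - 38*n**2 - 26*n - 9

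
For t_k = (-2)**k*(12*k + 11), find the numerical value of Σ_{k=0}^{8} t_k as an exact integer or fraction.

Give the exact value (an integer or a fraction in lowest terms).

Σ = 18945

Compute t_(k+1)/t_k: get 2*(-12*k - 23)/(12*k + 11).
Gosper form: A/B · C(k+1)/C(k) with A=-2, B=1, C=k + 11/12.
f must satisfy (-2)·f(k+1) − (1)·f(k) = k + 11/12.
From deg A=0, deg B=0, deg C=1: d=1.
Solving with deg f ≤ 1: f(k) = -(4*k + 1)/12.
Certificate R = B(k−1)f/C = -(4*k + 1)/(12*k + 11) gives s_k = (-2)**k*(-4*k - 1).
s_(k+1) − s_k = (-2)**k*(12*k + 11) = t_k.
Sum = s_(9) − s_(0); s_(9) = 18944, s_(0) = -1 ⇒ 18945.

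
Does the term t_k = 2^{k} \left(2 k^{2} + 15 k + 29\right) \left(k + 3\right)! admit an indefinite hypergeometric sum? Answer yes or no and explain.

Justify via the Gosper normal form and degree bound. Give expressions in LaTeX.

r(k) = 2*(2*k**3 + 27*k**2 + 122*k + 184)/(2*k**2 + 15*k + 29) after simplifying.
A = 2*k + 8, B = 1, C = k**2 + 15*k/2 + 29/2.
f must satisfy (2*k + 8)·f(k+1) − (1)·f(k) = k**2 + 15*k/2 + 29/2.
d = 1 from the (1,0,2) case.
A polynomial solution: f(k) = (k + 3)/2.
Then R = B(k−1)f/C = (k + 3)/(2*k**2 + 15*k + 29), so s_k = R(k)·t_k = 2**k*(k + 3)*factorial(k + 3).
Verify: 2**k*(2*k**2 + 15*k + 29)*factorial(k + 3) matches t_k.

Yes. s_k = 2^{k} \left(k + 3\right) \left(k + 3\right)!.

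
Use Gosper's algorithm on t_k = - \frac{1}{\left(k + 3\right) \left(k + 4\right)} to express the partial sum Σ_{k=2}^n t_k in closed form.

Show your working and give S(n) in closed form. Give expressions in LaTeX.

Ratio r(k) = (k + 3)/(k + 5).
Factor: A=k + 3; B=k + 5; C=1.
Key eq: (k + 3)·f(k+1) = (k + 4)·f(k) + (1).
Degrees (1,1,0) ⇒ d ≤ 1.
A polynomial solution: f(k) = k/3.
Certificate R = B(k−1)f/C = k*(k + 4)/3 gives s_k = -k/(3*k + 9).
Check: Δs_k = -1/(k**2 + 7*k + 12). ✓
Telescope: S(n) = s_(n+1) − s_(2) = (-n - 1)/(3*(n + 4)) − (-2/15) = (1 - n)/(5*(n + 4)).

S(n) = \frac{1 - n}{5 \left(n + 4\right)}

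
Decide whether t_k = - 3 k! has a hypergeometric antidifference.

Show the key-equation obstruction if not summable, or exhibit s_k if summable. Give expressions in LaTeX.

Step 1: r(k) = k + 1.
A = k + 1, B = 1, C = 1.
Solve (k + 1)·f(k+1) − (1)·f(k) = 1.
From deg A=1, deg B=0, deg C=0: d=-1.
Negative degree bound (-1): no f exists, t_k not Gosper-summable.

No — negative degree bound, so no certificate f.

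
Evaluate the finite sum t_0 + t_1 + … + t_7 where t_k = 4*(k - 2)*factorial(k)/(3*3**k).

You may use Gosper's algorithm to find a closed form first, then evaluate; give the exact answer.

Σ = 15004/729

The ratio is (k**2 - 1)/(3*(k - 2)).
Gosper form: A/B · C(k+1)/C(k) with A=k/3 + 1/3, B=1, C=k - 2.
Solve (k/3 + 1/3)·f(k+1) − (1)·f(k) = k - 2.
From deg A=1, deg B=0, deg C=1: d=0.
Match coefficients ⇒ f(k) = 3.
So s_k = (B(k−1)f/C)·t_k = (3/(k - 2))·t_k = 4*factorial(k)/3**k.
Δs = 4*(k - 2)*factorial(k)/(3*3**k), as required.
Σ_(k=0)^(7) t_k = s_(8) − s_(0) = 17920/729 − (4) = 15004/729.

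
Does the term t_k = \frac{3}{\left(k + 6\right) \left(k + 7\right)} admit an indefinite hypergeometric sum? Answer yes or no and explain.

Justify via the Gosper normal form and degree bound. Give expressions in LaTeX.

Step 1: r(k) = (k + 6)/(k + 8).
Normal form (A,B,C) = (k + 6, k + 8, 1).
Solve (k + 6)·f(k+1) − (k + 7)·f(k) = 1.
From deg A=1, deg B=1, deg C=0: d=1.
A polynomial solution: f(k) = k/6.
R(k) = B(k−1)·f(k)/C(k) = k*(k + 7)/6; s_k = R·t_k = k/(2*(k + 6)).
s_(k+1) − s_k = 3/(k**2 + 13*k + 42) = t_k.

Yes. s_k = \frac{k}{2 \left(k + 6\right)}.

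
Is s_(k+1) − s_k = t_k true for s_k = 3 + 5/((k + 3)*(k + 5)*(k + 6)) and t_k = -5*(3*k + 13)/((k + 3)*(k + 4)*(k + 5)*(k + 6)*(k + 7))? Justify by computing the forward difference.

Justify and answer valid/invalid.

Valid — Δs_k = t_k.

s_(k+1) = 3 + 5/((k + 4)*(k + 6)*(k + 7))
s_(k+1) − s_k = 5*(-3*k - 13)/(k**5 + 25*k**4 + 245*k**3 + 1175*k**2 + 2754*k + 2520)
(s_(k+1) − s_k) − t_k = 0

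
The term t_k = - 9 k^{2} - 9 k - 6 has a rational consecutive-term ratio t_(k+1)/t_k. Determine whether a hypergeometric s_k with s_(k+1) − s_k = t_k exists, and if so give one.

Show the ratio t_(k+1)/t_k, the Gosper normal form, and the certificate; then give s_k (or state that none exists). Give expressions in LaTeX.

s_k = 3 k \left(- k^{2} - 1\right)

Compute t_(k+1)/t_k: get (3*k**2 + 9*k + 8)/(3*k**2 + 3*k + 2).
Normal form (A,B,C) = (1, 1, k**2 + k + 2/3).
Need (1)·f(k+1) − (1)·f(k) = k**2 + k + 2/3.
Degrees (0,0,2) ⇒ d ≤ 3.
Solving with deg f ≤ 3: f(k) = k*(k**2 + 1)/3.
R(k) = B(k−1)·f(k)/C(k) = k*(k**2 + 1)/(3*k**2 + 3*k + 2); s_k = R·t_k = 3*k*(-k**2 - 1).
Δs = -9*k**2 - 9*k - 6, as required.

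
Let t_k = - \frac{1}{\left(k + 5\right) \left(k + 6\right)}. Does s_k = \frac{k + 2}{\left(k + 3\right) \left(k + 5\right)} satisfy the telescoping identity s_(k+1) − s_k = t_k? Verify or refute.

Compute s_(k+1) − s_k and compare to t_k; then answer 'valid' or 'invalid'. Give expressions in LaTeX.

Invalid: residual \frac{2 k + 9}{k^{4} + 18 k^{3} + 119 k^{2} + 342 k + 360} ≠ 0.

s_(k+1) = (k + 3)/((k + 4)*(k + 6))
s_(k+1) − s_k = (-k**2 - 5*k - 3)/(k**4 + 18*k**3 + 119*k**2 + 342*k + 360)
(s_(k+1) − s_k) − t_k = (2*k + 9)/(k**4 + 18*k**3 + 119*k**2 + 342*k + 360)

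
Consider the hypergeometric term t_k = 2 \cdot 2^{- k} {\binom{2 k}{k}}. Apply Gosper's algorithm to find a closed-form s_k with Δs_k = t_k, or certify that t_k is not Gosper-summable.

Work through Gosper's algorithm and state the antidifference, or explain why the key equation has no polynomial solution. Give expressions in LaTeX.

r(k) = (2*k + 1)/(k + 1) after simplifying.
Take A(k)=2*k + 1, B(k)=k + 1, C(k)=1.
Solve (2*k + 1)·f(k+1) − (k)·f(k) = 1.
Bound: deg f ≤ -1.
deg f ≤ -1 is impossible — no certificate.

none (Gosper's algorithm certifies no s_k)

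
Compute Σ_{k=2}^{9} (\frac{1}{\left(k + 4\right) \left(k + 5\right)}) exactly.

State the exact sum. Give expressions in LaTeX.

t_(k+1)/t_k = (k + 4)/(k + 6).
Normal form (A,B,C) = (k + 4, k + 6, 1).
Solve (k + 4)·f(k+1) − (k + 5)·f(k) = 1.
From deg A=1, deg B=1, deg C=0: d=1.
Solve for f: f(k) = k/4 (degree 1 ≤ 1).
Then R = B(k−1)f/C = k*(k + 5)/4, so s_k = R(k)·t_k = k/(4*(k + 4)).
Δs = 1/(k**2 + 9*k + 20), as required.
Telescoping: Σ = s_(10) − s_(2) = 5/28 − (1/12) = 2/21.

Σ = 2/21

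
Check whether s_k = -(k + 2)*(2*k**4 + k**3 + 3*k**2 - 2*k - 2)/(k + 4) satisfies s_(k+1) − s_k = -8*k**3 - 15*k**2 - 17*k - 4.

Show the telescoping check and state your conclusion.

s_(k+1) = (-2*k**5 - 15*k**4 - 45*k**3 - 69*k**2 - 47*k - 6)/(k + 5)
s_(k+1) − s_k = (-8*k**5 - 75*k**4 - 220*k**3 - 309*k**2 - 228*k - 44)/(k**2 + 9*k + 20)
(s_(k+1) − s_k) − t_k = 4*(3*k**4 + 23*k**3 + 37*k**2 + 37*k + 9)/(k**2 + 9*k + 20)

Invalid: residual 4*(3*k**4 + 23*k**3 + 37*k**2 + 37*k + 9)/(k**2 + 9*k + 20) ≠ 0.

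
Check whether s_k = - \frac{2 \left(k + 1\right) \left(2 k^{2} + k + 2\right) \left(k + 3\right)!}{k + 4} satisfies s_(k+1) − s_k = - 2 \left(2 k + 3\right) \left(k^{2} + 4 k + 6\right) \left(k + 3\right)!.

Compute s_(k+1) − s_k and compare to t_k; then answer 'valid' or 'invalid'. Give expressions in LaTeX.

s_(k+1) = -2*(k + 2)*(2*k**2 + 5*k + 5)*factorial(k + 4)/(k + 5)
s_(k+1) − s_k = -2*(2*k**5 + 23*k**4 + 106*k**3 + 256*k**2 + 303*k + 150)*factorial(k + 3)/((k + 4)*(k + 5))
(s_(k+1) − s_k) − t_k = 6*(2*k**4 + 19*k**3 + 66*k**2 + 113*k + 70)*factorial(k + 3)/((k + 4)*(k + 5))

Invalid: residual \frac{6 \left(2 k^{4} + 19 k^{3} + 66 k^{2} + 113 k + 70\right) \left(k + 3\right)!}{\left(k + 4\right) \left(k + 5\right)} ≠ 0.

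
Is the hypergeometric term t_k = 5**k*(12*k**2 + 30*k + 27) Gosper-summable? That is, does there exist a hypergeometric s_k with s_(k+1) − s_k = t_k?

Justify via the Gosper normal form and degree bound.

Yes. s_k = 3*5**k*(k**2 + 1).

The ratio is 5*(4*k**2 + 18*k + 23)/(4*k**2 + 10*k + 9).
Gosper form: A/B · C(k+1)/C(k) with A=5, B=1, C=k**2 + 5*k/2 + 9/4.
Need (5)·f(k+1) − (1)·f(k) = k**2 + 5*k/2 + 9/4.
Bound: deg f ≤ 2.
Match coefficients ⇒ f(k) = (k**2 + 1)/4.
R(k) = B(k−1)·f(k)/C(k) = (k**2 + 1)/(4*k**2 + 10*k + 9); s_k = R·t_k = 3*5**k*(k**2 + 1).
Δs = 5**k*(12*k**2 + 30*k + 27), as required.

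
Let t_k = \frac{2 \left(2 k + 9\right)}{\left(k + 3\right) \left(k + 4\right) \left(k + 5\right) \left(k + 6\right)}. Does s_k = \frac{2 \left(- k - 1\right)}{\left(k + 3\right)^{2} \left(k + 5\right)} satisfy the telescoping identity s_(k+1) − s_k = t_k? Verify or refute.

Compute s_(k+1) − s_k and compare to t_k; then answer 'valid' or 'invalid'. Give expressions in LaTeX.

s_(k+1) = 2*(-k - 2)/((k + 4)**2*(k + 6))
s_(k+1) − s_k = 2*(2*k**3 + 17*k**2 + 37*k + 6)/(k**6 + 25*k**5 + 257*k**4 + 1391*k**3 + 4182*k**2 + 6624*k + 4320)
(s_(k+1) − s_k) − t_k = 4*(-3*k**2 - 25*k - 51)/(k**6 + 25*k**5 + 257*k**4 + 1391*k**3 + 4182*k**2 + 6624*k + 4320)

Invalid: residual \frac{4 \left(- 3 k^{2} - 25 k - 51\right)}{k^{6} + 25 k^{5} + 257 k^{4} + 1391 k^{3} + 4182 k^{2} + 6624 k + 4320} ≠ 0.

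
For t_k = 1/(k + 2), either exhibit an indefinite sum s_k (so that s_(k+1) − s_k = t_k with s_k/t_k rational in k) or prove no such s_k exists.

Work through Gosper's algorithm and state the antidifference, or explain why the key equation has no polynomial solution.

not Gosper-summable; s_k does not exist

Step 1: r(k) = (k + 2)/(k + 3).
Take A(k)=k + 2, B(k)=k + 3, C(k)=1.
Set up (k + 2)·f(k+1) − (k + 2)·f(k) − (1) = 0.
Bound: deg f ≤ 0.
Generic f = c0 gives residual -1; -1 = 0 cannot hold, so t_k is not Gosper-summable.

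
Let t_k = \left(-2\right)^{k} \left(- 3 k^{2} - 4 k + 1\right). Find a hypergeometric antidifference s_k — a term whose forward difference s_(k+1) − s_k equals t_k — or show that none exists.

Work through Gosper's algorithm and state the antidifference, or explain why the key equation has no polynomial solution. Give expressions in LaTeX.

s_k = \left(-2\right)^{k} \left(k^{2} - 1\right)

Compute t_(k+1)/t_k: get 2*(-3*k**2 - 10*k - 6)/(3*k**2 + 4*k - 1).
A = -2, B = 1, C = k**2 + 4*k/3 - 1/3.
Key eq: (-2)·f(k+1) = (1)·f(k) + (k**2 + 4*k/3 - 1/3).
Bound: deg f ≤ 2.
Solving with deg f ≤ 2: f(k) = -(k - 1)*(k + 1)/3.
Get s_k = R·t_k = (-2)**k*(k**2 - 1) with R(k) = B(k−1)f(k)/C(k) = -(k - 1)*(k + 1)/(3*k**2 + 4*k - 1).
s_(k+1) − s_k = (-2)**k*(-3*k**2 - 4*k + 1) = t_k.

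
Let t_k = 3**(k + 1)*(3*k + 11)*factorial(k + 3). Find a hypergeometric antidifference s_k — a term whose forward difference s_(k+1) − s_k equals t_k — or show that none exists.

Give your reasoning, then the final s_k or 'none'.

Ratio r(k) = 3*(k + 4)*(3*k + 14)/(3*k + 11).
Gosper form: A/B · C(k+1)/C(k) with A=3*k + 12, B=1, C=k + 11/3.
Set up (3*k + 12)·f(k+1) − (1)·f(k) − (k + 11/3) = 0.
Degrees (1,0,1) ⇒ d ≤ 0.
Coefficient equations give f(k) = 1/3.
So s_k = (B(k−1)f/C)·t_k = (1/(3*k + 11))·t_k = 3**(k + 1)*factorial(k + 3).
Δs = 3**(k + 1)*(3*k + 11)*factorial(k + 3), as required.

s_k = 3**(k + 1)*factorial(k + 3)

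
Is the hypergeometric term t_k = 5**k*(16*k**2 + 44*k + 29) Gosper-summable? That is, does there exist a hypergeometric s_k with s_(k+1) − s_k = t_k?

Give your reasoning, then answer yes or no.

Compute t_(k+1)/t_k: get 5*(16*k**2 + 76*k + 89)/(16*k**2 + 44*k + 29).
Take A(k)=5, B(k)=1, C(k)=k**2 + 11*k/4 + 29/16.
Solve (5)·f(k+1) − (1)·f(k) = k**2 + 11*k/4 + 29/16.
From deg A=0, deg B=0, deg C=2: d=2.
A polynomial solution: f(k) = (4*k**2 + k + 1)/16.
Get s_k = R·t_k = 5**k*(4*k**2 + k + 1) with R(k) = B(k−1)f(k)/C(k) = (4*k**2 + k + 1)/(16*k**2 + 44*k + 29).
Δs = 5**k*(16*k**2 + 44*k + 29), as required.

Yes. s_k = 5**k*(4*k**2 + k + 1).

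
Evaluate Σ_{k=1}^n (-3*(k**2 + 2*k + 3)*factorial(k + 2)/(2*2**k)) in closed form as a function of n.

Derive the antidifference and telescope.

S(n) = 9 - 3*n*factorial(n + 3)/(2*2**n) - 3*factorial(n + 3)/(2*2**n)

Step 1: r(k) = (k + 3)*(2*k + (k + 1)**2 + 5)/(2*(k**2 + 2*k + 3)).
So A=k/2 + 3/2 and B=1, with C=k**2 + 2*k + 3.
f must satisfy (k/2 + 3/2)·f(k+1) − (1)·f(k) = k**2 + 2*k + 3.
d = 1 from the (1,0,2) case.
Match coefficients ⇒ f(k) = 2*k.
R(k) = B(k−1)·f(k)/C(k) = 2*k/(k**2 + 2*k + 3); s_k = R·t_k = -3*k*factorial(k + 2)/2**k.
s_(k+1) − s_k = -3*(k**2 + 2*k + 3)*factorial(k + 2)/(2*2**k) = t_k.
Σ_(k=1)^n t_k = s_(n+1) − s_(1) = (-3*2**(-n - 1)*(n + 1)*factorial(n + 3)) − (-9), i.e. 9 - 3*n*factorial(n + 3)/(2*2**n) - 3*factorial(n + 3)/(2*2**n).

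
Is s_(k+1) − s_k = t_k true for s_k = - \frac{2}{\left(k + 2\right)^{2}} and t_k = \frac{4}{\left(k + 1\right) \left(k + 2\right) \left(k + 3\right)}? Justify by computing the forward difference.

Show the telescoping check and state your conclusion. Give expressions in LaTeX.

Invalid: residual \frac{2 \left(- 3 k - 7\right)}{k^{5} + 11 k^{4} + 47 k^{3} + 97 k^{2} + 96 k + 36} ≠ 0.

s_(k+1) = -2/(k + 3)**2
s_(k+1) − s_k = -2/(k + 3)**2 + 2/(k + 2)**2
(s_(k+1) − s_k) − t_k = 2*(-3*k - 7)/(k**5 + 11*k**4 + 47*k**3 + 97*k**2 + 96*k + 36)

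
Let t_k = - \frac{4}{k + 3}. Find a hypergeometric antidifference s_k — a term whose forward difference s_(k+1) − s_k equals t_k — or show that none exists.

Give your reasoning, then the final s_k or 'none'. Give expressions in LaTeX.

none (Gosper's algorithm certifies no s_k)

Ratio r(k) = (k + 3)/(k + 4).
Gosper form: A/B · C(k+1)/C(k) with A=k + 3, B=k + 4, C=1.
Key eq: (k + 3)·f(k+1) = (k + 3)·f(k) + (1).
Bound: deg f ≤ 0.
Write f(k) = c0. Then LHS − RHS = -1, requiring -1 = 0: contradictory. No certificate.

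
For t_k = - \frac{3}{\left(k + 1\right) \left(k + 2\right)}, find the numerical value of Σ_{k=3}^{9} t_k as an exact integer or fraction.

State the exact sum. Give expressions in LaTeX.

t_(k+1)/t_k = (k + 1)/(k + 3).
Take A(k)=k + 1, B(k)=k + 3, C(k)=1.
Solve (k + 1)·f(k+1) − (k + 2)·f(k) = 1.
Bound: deg f ≤ 1.
A polynomial solution: f(k) = k.
So s_k = (B(k−1)f/C)·t_k = (k*(k + 2))·t_k = -3*k/(k + 1).
Check: Δs_k = -3/(k**2 + 3*k + 2). ✓
Telescoping: Σ = s_(10) − s_(3) = -30/11 − (-9/4) = -21/44.

Σ = -21/44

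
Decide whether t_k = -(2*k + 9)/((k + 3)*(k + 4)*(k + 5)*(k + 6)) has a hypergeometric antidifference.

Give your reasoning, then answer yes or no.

The ratio is (k + 3)*(2*k + 11)/((k + 7)*(2*k + 9)).
Factor: A=k + 3; B=k + 7; C=k + 9/2.
Key eq: (k + 3)·f(k+1) = (k + 6)·f(k) + (k + 9/2).
deg f ≤ 3 (via 1,1,1).
Solve for f: f(k) = k*(k + 4)*(k + 8)/30 (degree 3 ≤ 3).
Certificate R = B(k−1)f/C = k*(k + 4)*(k + 6)*(k + 8)/(15*(2*k + 9)) gives s_k = k*(-k - 8)/(15*(k**2 + 8*k + 15)).
Check: Δs_k = (-2*k - 9)/(k**4 + 18*k**3 + 119*k**2 + 342*k + 360). ✓

Yes. s_k = k*(-k - 8)/(15*(k**2 + 8*k + 15)).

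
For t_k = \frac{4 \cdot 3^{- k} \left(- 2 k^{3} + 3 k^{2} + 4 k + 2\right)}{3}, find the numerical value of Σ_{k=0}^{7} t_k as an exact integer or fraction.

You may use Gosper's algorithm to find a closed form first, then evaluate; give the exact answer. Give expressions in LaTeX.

Σ = 21712/6561

t_(k+1)/t_k = (2*k**3 + 3*k**2 - 4*k - 7)/(3*(2*k**3 - 3*k**2 - 4*k - 2)).
Normal form (A,B,C) = (1/3, 1, k**3 - 3*k**2/2 - 2*k - 1).
f must satisfy (1/3)·f(k+1) − (1)·f(k) = k**3 - 3*k**2/2 - 2*k - 1.
Bound: deg f ≤ 3.
Match coefficients ⇒ f(k) = -3*(4*k**3 - 2*k - 3)/8.
R(k) = B(k−1)·f(k)/C(k) = -3*(4*k**3 - 2*k - 3)/(4*(2*k**3 - 3*k**2 - 4*k - 2)); s_k = R·t_k = (4*k**3 - 2*k - 3)/3**k.
s_(k+1) − s_k = 4*(-2*k**3 + 3*k**2 + 4*k + 2)/(3*3**k) = t_k.
Sum = s_(8) − s_(0); s_(8) = 2029/6561, s_(0) = -3 ⇒ 21712/6561.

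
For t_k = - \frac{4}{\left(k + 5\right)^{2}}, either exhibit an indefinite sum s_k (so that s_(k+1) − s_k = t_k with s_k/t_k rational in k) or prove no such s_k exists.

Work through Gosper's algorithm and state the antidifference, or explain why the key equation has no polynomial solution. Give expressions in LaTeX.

Ratio r(k) = (k + 5)**2/(k + 6)**2.
Factor: A=k**2 + 10*k + 25; B=k**2 + 12*k + 36; C=1.
f must satisfy (k**2 + 10*k + 25)·f(k+1) − (k**2 + 10*k + 25)·f(k) = 1.
Bound: deg f ≤ 0.
f = c0 ⇒ A·f(k+1) − B(k−1)·f(k) − C = -1. The system {-1 = 0} is inconsistent; no antidifference.

none — t_k is not Gosper-summable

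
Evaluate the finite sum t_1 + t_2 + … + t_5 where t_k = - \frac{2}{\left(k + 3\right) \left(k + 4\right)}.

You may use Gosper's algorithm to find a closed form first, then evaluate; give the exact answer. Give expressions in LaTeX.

Σ = -5/18

The ratio is (k + 3)/(k + 5).
A = k + 3, B = k + 5, C = 1.
Solve (k + 3)·f(k+1) − (k + 4)·f(k) = 1.
From deg A=1, deg B=1, deg C=0: d=1.
Solve for f: f(k) = k/3 (degree 1 ≤ 1).
R(k) = B(k−1)·f(k)/C(k) = k*(k + 4)/3; s_k = R·t_k = -2*k/(3*k + 9).
Δs = -2/(k**2 + 7*k + 12), as required.
Evaluate s at k=6 and k=1: -4/9 and -1/6; difference -5/18.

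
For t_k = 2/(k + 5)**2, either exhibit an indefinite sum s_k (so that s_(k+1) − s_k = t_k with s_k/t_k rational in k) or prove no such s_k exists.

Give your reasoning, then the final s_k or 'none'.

Compute t_(k+1)/t_k: get (k + 5)**2/(k + 6)**2.
Take A(k)=k**2 + 10*k + 25, B(k)=k**2 + 12*k + 36, C(k)=1.
Key eq: (k**2 + 10*k + 25)·f(k+1) = (k**2 + 10*k + 25)·f(k) + (1).
Bound: deg f ≤ 0.
Write f(k) = c0. Then LHS − RHS = -1, requiring -1 = 0: contradictory. No certificate.

none — t_k is not Gosper-summable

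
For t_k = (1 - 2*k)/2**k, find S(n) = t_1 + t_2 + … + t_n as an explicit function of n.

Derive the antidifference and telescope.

Compute t_(k+1)/t_k: get (2*k + 1)/(2*(2*k - 1)).
Factor: A=1/2; B=1; C=k - 1/2.
Key eq: (1/2)·f(k+1) = (1)·f(k) + (k - 1/2).
Bound: deg f ≤ 1.
Solving with deg f ≤ 1: f(k) = -2*k - 1.
So s_k = (B(k−1)f/C)·t_k = (-2*(2*k + 1)/(2*k - 1))·t_k = 2*(2*k + 1)/2**k.
s_(k+1) − s_k = (1 - 2*k)/2**k = t_k.
s_(n+1) = (2*n + 3)/2**n and s_(1) = 3, so S(n) = (-3*2**n + 2*n + 3)/2**n.

S(n) = (-3*2**n + 2*n + 3)/2**n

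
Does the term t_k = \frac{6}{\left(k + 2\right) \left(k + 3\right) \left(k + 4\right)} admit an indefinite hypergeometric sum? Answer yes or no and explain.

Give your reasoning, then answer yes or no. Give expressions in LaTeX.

Yes. s_k = \frac{k \left(k + 5\right)}{2 \left(k + 2\right) \left(k + 3\right)}.

The ratio is (k + 2)/(k + 5).
A = k + 2, B = k + 5, C = 1.
Set up (k + 2)·f(k+1) − (k + 4)·f(k) − (1) = 0.
d = 2 from the (1,1,0) case.
A polynomial solution: f(k) = k*(k + 5)/12.
R(k) = B(k−1)·f(k)/C(k) = k*(k + 4)*(k + 5)/12; s_k = R·t_k = k*(k + 5)/(2*(k + 2)*(k + 3)).
Check: Δs_k = 6/(k**3 + 9*k**2 + 26*k + 24). ✓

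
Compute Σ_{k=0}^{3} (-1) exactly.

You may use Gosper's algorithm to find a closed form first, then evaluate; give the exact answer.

Σ = -4

r(k) = 1 after simplifying.
Normal form (A,B,C) = (1, 1, 1).
Set up (1)·f(k+1) − (1)·f(k) − (1) = 0.
d = 1 from the (0,0,0) case.
Solving with deg f ≤ 1: f(k) = k.
R(k) = B(k−1)·f(k)/C(k) = k; s_k = R·t_k = -k.
s_(k+1) − s_k = -1 = t_k.
Evaluate s at k=4 and k=0: -4 and 0; difference -4.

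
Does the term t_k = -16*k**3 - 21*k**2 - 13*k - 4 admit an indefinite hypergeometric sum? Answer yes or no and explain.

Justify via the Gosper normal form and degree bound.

Yes. s_k = -4*k**4 + k**3 - k.

Step 1: r(k) = (16*k**3 + 69*k**2 + 103*k + 54)/(16*k**3 + 21*k**2 + 13*k + 4).
Normal form (A,B,C) = (1, 1, k**3 + 21*k**2/16 + 13*k/16 + 1/4).
Solve (1)·f(k+1) − (1)·f(k) = k**3 + 21*k**2/16 + 13*k/16 + 1/4.
d = 4 from the (0,0,3) case.
Match coefficients ⇒ f(k) = k*(4*k**3 - k**2 + 1)/16.
So s_k = (B(k−1)f/C)·t_k = (k*(4*k**3 - k**2 + 1)/(16*k**3 + 21*k**2 + 13*k + 4))·t_k = -4*k**4 + k**3 - k.
s_(k+1) − s_k = -16*k**3 - 21*k**2 - 13*k - 4 = t_k.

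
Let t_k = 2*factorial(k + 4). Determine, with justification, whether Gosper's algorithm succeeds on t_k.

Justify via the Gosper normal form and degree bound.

r(k) = k + 5 after simplifying.
Normal form (A,B,C) = (k + 5, 1, 1).
Key eq: (k + 5)·f(k+1) = (1)·f(k) + (1).
From deg A=1, deg B=0, deg C=0: d=-1.
Negative degree bound (-1): no f exists, t_k not Gosper-summable.

No — key equation has no polynomial f.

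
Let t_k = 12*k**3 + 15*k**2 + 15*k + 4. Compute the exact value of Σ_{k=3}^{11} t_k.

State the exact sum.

Σ = 60660

r(k) = (12*k**3 + 51*k**2 + 81*k + 46)/(12*k**3 + 15*k**2 + 15*k + 4) after simplifying.
So A=1 and B=1, with C=k**3 + 5*k**2/4 + 5*k/4 + 1/3.
Need (1)·f(k+1) − (1)·f(k) = k**3 + 5*k**2/4 + 5*k/4 + 1/3.
Degrees (0,0,3) ⇒ d ≤ 4.
Match coefficients ⇒ f(k) = k*(3*k - 1)*(k**2 + 1)/12.
R(k) = B(k−1)·f(k)/C(k) = k*(3*k - 1)*(k**2 + 1)/(12*k**3 + 15*k**2 + 15*k + 4); s_k = R·t_k = k*(3*k**3 - k**2 + 3*k - 1).
Δs = 12*k**3 + 15*k**2 + 15*k + 4, as required.
Telescoping: Σ = s_(12) − s_(3) = 60900 − (240) = 60660.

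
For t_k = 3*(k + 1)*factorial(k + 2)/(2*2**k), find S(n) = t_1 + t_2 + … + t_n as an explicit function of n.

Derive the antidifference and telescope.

S(n) = -9 + 3*factorial(n + 3)/(2*2**n)

Step 1: r(k) = (k + 2)*(k + 3)/(2*(k + 1)).
Take A(k)=k/2 + 3/2, B(k)=1, C(k)=k + 1.
Solve (k/2 + 3/2)·f(k+1) − (1)·f(k) = k + 1.
From deg A=1, deg B=0, deg C=1: d=0.
Match coefficients ⇒ f(k) = 2.
R(k) = B(k−1)·f(k)/C(k) = 2/(k + 1); s_k = R·t_k = 3*factorial(k + 2)/2**k.
Check: Δs_k = 3*(k + 1)*factorial(k + 2)/(2*2**k). ✓
s_(n+1) = 3*2**(-n - 1)*factorial(n + 3) and s_(1) = 9, so S(n) = -9 + 3*factorial(n + 3)/(2*2**n).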